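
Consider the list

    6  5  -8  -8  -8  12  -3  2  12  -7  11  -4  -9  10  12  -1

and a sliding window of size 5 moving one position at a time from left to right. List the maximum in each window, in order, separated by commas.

(6, 5, -8, -8, -8) → max 6
(5, -8, -8, -8, 12) → max 12
(-8, -8, -8, 12, -3) → max 12
(-8, -8, 12, -3, 2) → max 12
(-8, 12, -3, 2, 12) → max 12
(12, -3, 2, 12, -7) → max 12
(-3, 2, 12, -7, 11) → max 12
(2, 12, -7, 11, -4) → max 12
(12, -7, 11, -4, -9) → max 12
(-7, 11, -4, -9, 10) → max 11
(11, -4, -9, 10, 12) → max 12
(-4, -9, 10, 12, -1) → max 12

6, 12, 12, 12, 12, 12, 12, 12, 12, 11, 12, 12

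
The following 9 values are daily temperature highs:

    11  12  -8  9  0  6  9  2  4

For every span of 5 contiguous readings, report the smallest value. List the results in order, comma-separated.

-8, -8, -8, 0, 0

11 12 -8 9 0 → min -8
12 -8 9 0 6 → min -8
-8 9 0 6 9 → min -8
9 0 6 9 2 → min 0
0 6 9 2 4 → min 0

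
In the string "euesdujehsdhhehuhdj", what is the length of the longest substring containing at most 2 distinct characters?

4

[e] 1 distinct, len 1
[e, u] 2 distinct, len 2
[e, u, e] 2 distinct, len 3
[e, s] 2 distinct, len 2
[s, d] 2 distinct, len 2
[d, u] 2 distinct, len 2
[u, j] 2 distinct, len 2
[j, e] 2 distinct, len 2
[e, h] 2 distinct, len 2
[h, s] 2 distinct, len 2
[s, d] 2 distinct, len 2
[d, h] 2 distinct, len 2
[d, h, h] 2 distinct, len 3
[h, h, e] 2 distinct, len 3
[h, h, e, h] 2 distinct, len 4
[h, u] 2 distinct, len 2
[h, u, h] 2 distinct, len 3
[h, d] 2 distinct, len 2
[d, j] 2 distinct, len 2
Longest length with ≤2 distinct: 4.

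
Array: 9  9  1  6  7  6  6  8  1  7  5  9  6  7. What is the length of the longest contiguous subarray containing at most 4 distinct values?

add 9: window [9] (1 distinct), len 1
add 9: window [9, 9] (1 distinct), len 2
add 1: window [9, 9, 1] (2 distinct), len 3
add 6: window [9, 9, 1, 6] (3 distinct), len 4
add 7: window [9, 9, 1, 6, 7] (4 distinct), len 5
add 6: window [9, 9, 1, 6, 7, 6] (4 distinct), len 6
add 6: window [9, 9, 1, 6, 7, 6, 6] (4 distinct), len 7
add 8: window [1, 6, 7, 6, 6, 8] (4 distinct), len 6
add 1: window [1, 6, 7, 6, 6, 8, 1] (4 distinct), len 7
add 7: window [1, 6, 7, 6, 6, 8, 1, 7] (4 distinct), len 8
add 5: window [8, 1, 7, 5] (4 distinct), len 4
add 9: window [1, 7, 5, 9] (4 distinct), len 4
add 6: window [7, 5, 9, 6] (4 distinct), len 4
add 7: window [7, 5, 9, 6, 7] (4 distinct), len 5
Longest length with ≤4 distinct: 8.

8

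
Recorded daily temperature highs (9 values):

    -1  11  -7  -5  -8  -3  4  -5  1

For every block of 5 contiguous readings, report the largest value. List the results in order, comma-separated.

[-1, 11, -7, -5, -8] → max 11
[11, -7, -5, -8, -3] → max 11
[-7, -5, -8, -3, 4] → max 4
[-5, -8, -3, 4, -5] → max 4
[-8, -3, 4, -5, 1] → max 4

11, 11, 4, 4, 4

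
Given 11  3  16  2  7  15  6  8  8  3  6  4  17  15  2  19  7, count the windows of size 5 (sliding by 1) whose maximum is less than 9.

2

[11, 3, 16, 2, 7] → max 16
[3, 16, 2, 7, 15] → max 16
[16, 2, 7, 15, 6] → max 16
[2, 7, 15, 6, 8] → max 15
[7, 15, 6, 8, 8] → max 15
[15, 6, 8, 8, 3] → max 15
[6, 8, 8, 3, 6] → max 8  < 9 ✓
[8, 8, 3, 6, 4] → max 8  < 9 ✓
[8, 3, 6, 4, 17] → max 17
[3, 6, 4, 17, 15] → max 17
[6, 4, 17, 15, 2] → max 17
[4, 17, 15, 2, 19] → max 19
[17, 15, 2, 19, 7] → max 19
2 windows satisfy the condition.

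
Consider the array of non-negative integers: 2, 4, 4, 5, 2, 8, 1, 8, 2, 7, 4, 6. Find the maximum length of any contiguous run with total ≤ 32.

Extend to the right; shrink from the left whenever the sum exceeds 32:
add 2: [2] sum 2, len 1
add 4: [2, 4] sum 6, len 2
add 4: [2, 4, 4] sum 10, len 3
add 5: [2, 4, 4, 5] sum 15, len 4
add 2: [2, 4, 4, 5, 2] sum 17, len 5
add 8: [2, 4, 4, 5, 2, 8] sum 25, len 6
add 1: [2, 4, 4, 5, 2, 8, 1] sum 26, len 7
add 8: [4, 4, 5, 2, 8, 1, 8] sum 32, len 7
add 2: [4, 5, 2, 8, 1, 8, 2] sum 30, len 7
add 7: [2, 8, 1, 8, 2, 7] sum 28, len 6
add 4: [2, 8, 1, 8, 2, 7, 4] sum 32, len 7
add 6: [1, 8, 2, 7, 4, 6] sum 28, len 6
Longest length seen: 7.

7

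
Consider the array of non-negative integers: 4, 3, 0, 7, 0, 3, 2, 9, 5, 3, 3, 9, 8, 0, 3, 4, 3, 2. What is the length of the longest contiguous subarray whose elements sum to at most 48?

Extend to the right; shrink from the left whenever the sum exceeds 48:
→ 4: sum 4, len 1
→ 3: sum 7, len 2
→ 0: sum 7, len 3
→ 7: sum 14, len 4
→ 0: sum 14, len 5
→ 3: sum 17, len 6
→ 2: sum 19, len 7
→ 9: sum 28, len 8
→ 5: sum 33, len 9
→ 3: sum 36, len 10
→ 3: sum 39, len 11
→ 9: sum 48, len 12
→ 8 (dropped 4, 3, 0, 7): sum 42, len 9
→ 0: sum 42, len 10
→ 3: sum 45, len 11
→ 4 (dropped 0, 3): sum 46, len 10
→ 3 (dropped 2): sum 47, len 10
→ 2 (dropped 9): sum 40, len 10
Longest length seen: 12.

12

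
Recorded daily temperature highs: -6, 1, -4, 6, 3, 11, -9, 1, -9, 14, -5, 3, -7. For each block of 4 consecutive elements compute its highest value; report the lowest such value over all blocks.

6

(-6, 1, -4, 6) → max 6
(1, -4, 6, 3) → max 6
(-4, 6, 3, 11) → max 11
(6, 3, 11, -9) → max 11
(3, 11, -9, 1) → max 11
(11, -9, 1, -9) → max 11
(-9, 1, -9, 14) → max 14
(1, -9, 14, -5) → max 14
(-9, 14, -5, 3) → max 14
(14, -5, 3, -7) → max 14
Lowest of these is 6.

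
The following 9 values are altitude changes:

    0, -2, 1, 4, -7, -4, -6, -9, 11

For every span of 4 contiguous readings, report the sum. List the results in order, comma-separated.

(0, -2, 1, 4) → sum 3
(-2, 1, 4, -7) → sum -4
(1, 4, -7, -4) → sum -6
(4, -7, -4, -6) → sum -13
(-7, -4, -6, -9) → sum -26
(-4, -6, -9, 11) → sum -8

3, -4, -6, -13, -26, -8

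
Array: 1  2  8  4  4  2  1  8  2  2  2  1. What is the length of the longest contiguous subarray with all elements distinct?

[1] len 1
[1, 2] len 2
[1, 2, 8] len 3
[1, 2, 8, 4] len 4
[4] len 1
[4, 2] len 2
[4, 2, 1] len 3
[4, 2, 1, 8] len 4
[1, 8, 2] len 3
[2] len 1
[2] len 1
[2, 1] len 2
Longest all-distinct length: 4.

4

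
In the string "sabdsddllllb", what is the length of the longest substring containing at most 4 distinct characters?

Extend right; when distinct count exceeds 4, shrink from the left:
[s] 1 distinct, len 1
[s, a] 2 distinct, len 2
[s, a, b] 3 distinct, len 3
[s, a, b, d] 4 distinct, len 4
[s, a, b, d, s] 4 distinct, len 5
[s, a, b, d, s, d] 4 distinct, len 6
[s, a, b, d, s, d, d] 4 distinct, len 7
[b, d, s, d, d, l] 4 distinct, len 6
[b, d, s, d, d, l, l] 4 distinct, len 7
[b, d, s, d, d, l, l, l] 4 distinct, len 8
[b, d, s, d, d, l, l, l, l] 4 distinct, len 9
[b, d, s, d, d, l, l, l, l, b] 4 distinct, len 10
Longest length with ≤4 distinct: 10.

10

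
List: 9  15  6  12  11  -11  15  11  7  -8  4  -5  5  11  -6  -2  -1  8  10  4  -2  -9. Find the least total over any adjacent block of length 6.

1

9 15 6 12 11 -11 → sum 42
15 6 12 11 -11 15 → sum 48
6 12 11 -11 15 11 → sum 44
12 11 -11 15 11 7 → sum 45
11 -11 15 11 7 -8 → sum 25
-11 15 11 7 -8 4 → sum 18
15 11 7 -8 4 -5 → sum 24
11 7 -8 4 -5 5 → sum 14
7 -8 4 -5 5 11 → sum 14
-8 4 -5 5 11 -6 → sum 1
4 -5 5 11 -6 -2 → sum 7
-5 5 11 -6 -2 -1 → sum 2
5 11 -6 -2 -1 8 → sum 15
11 -6 -2 -1 8 10 → sum 20
-6 -2 -1 8 10 4 → sum 13
-2 -1 8 10 4 -2 → sum 17
-1 8 10 4 -2 -9 → sum 10
Least of these is 1.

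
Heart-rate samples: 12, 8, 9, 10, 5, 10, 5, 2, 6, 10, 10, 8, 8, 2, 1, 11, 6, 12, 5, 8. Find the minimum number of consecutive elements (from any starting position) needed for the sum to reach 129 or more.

18

Extend right; whenever the sum reaches 129, record the length and shrink from the left:
add 12: running sum 12 < 129
add 8: running sum 20 < 129
add 9: running sum 29 < 129
add 10: running sum 39 < 129
add 5: running sum 44 < 129
add 10: running sum 54 < 129
add 5: running sum 59 < 129
add 2: running sum 61 < 129
add 6: running sum 67 < 129
add 10: running sum 77 < 129
add 10: running sum 87 < 129
add 8: running sum 95 < 129
add 8: running sum 103 < 129
add 2: running sum 105 < 129
add 1: running sum 106 < 129
add 11: running sum 117 < 129
add 6: running sum 123 < 129
add 12: shortest ending here [12, 8, 9, 10, 5, 10, 5, 2, 6, 10, 10, 8, 8, 2, 1, 11, 6, 12] sum 135, len 18
add 5: shortest ending here [12, 8, 9, 10, 5, 10, 5, 2, 6, 10, 10, 8, 8, 2, 1, 11, 6, 12, 5] sum 140, len 19
add 8: shortest ending here [8, 9, 10, 5, 10, 5, 2, 6, 10, 10, 8, 8, 2, 1, 11, 6, 12, 5, 8] sum 136, len 19
Shortest qualifying length: 18.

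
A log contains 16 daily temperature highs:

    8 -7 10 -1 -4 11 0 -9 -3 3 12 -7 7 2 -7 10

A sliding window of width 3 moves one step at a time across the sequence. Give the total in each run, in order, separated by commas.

Sliding a size-3 window across the 16 values:
8 -7 10 → sum 11
-7 10 -1 → sum 2
10 -1 -4 → sum 5
-1 -4 11 → sum 6
-4 11 0 → sum 7
11 0 -9 → sum 2
0 -9 -3 → sum -12
-9 -3 3 → sum -9
-3 3 12 → sum 12
3 12 -7 → sum 8
12 -7 7 → sum 12
-7 7 2 → sum 2
7 2 -7 → sum 2
2 -7 10 → sum 5

11, 2, 5, 6, 7, 2, -12, -9, 12, 8, 12, 2, 2, 5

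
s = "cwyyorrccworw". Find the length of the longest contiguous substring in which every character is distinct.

4

add c: [c] len 1
add w: [c, w] len 2
add y: [c, w, y] len 3
add y (repeat y, move left end past it): [y] len 1
add o: [y, o] len 2
add r: [y, o, r] len 3
add r (repeat r, move left end past it): [r] len 1
add c: [r, c] len 2
add c (repeat c, move left end past it): [c] len 1
add w: [c, w] len 2
add o: [c, w, o] len 3
add r: [c, w, o, r] len 4
add w (repeat w, move left end past it): [o, r, w] len 3
Longest all-distinct length: 4.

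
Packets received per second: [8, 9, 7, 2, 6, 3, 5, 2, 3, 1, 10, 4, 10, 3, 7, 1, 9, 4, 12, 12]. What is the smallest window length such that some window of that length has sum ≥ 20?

Extend right; whenever the sum reaches 20, record the length and shrink from the left:
add 8: running sum 8 < 20
add 9: running sum 17 < 20
add 7: shortest ending here [8, 9, 7] sum 24, len 3
add 2: shortest ending here [8, 9, 7, 2] sum 26, len 4
add 6: shortest ending here [9, 7, 2, 6] sum 24, len 4
add 3: shortest ending here [9, 7, 2, 6, 3] sum 27, len 5
add 5: shortest ending here [7, 2, 6, 3, 5] sum 23, len 5
add 2: shortest ending here [7, 2, 6, 3, 5, 2] sum 25, len 6
add 3: shortest ending here [2, 6, 3, 5, 2, 3] sum 21, len 6
add 1: shortest ending here [6, 3, 5, 2, 3, 1] sum 20, len 6
add 10: shortest ending here [5, 2, 3, 1, 10] sum 21, len 5
add 4: shortest ending here [2, 3, 1, 10, 4] sum 20, len 5
add 10: shortest ending here [10, 4, 10] sum 24, len 3
add 3: shortest ending here [10, 4, 10, 3] sum 27, len 4
add 7: shortest ending here [10, 3, 7] sum 20, len 3
add 1: shortest ending here [10, 3, 7, 1] sum 21, len 4
add 9: shortest ending here [3, 7, 1, 9] sum 20, len 4
add 4: shortest ending here [7, 1, 9, 4] sum 21, len 4
add 12: shortest ending here [9, 4, 12] sum 25, len 3
add 12: shortest ending here [12, 12] sum 24, len 2
Shortest qualifying length: 2.

2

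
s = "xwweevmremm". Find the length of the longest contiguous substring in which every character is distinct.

[x] len 1
[x, w] len 2
[w] len 1
[w, e] len 2
[e] len 1
[e, v] len 2
[e, v, m] len 3
[e, v, m, r] len 4
[v, m, r, e] len 4
[r, e, m] len 3
[m] len 1
Longest all-distinct length: 4.

4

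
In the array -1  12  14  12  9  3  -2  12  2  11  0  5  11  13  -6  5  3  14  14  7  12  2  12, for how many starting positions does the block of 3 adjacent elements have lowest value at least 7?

-1 12 14 → min -1
12 14 12 → min 12  ≥ 7 ✓
14 12 9 → min 9  ≥ 7 ✓
12 9 3 → min 3
9 3 -2 → min -2
3 -2 12 → min -2
-2 12 2 → min -2
12 2 11 → min 2
2 11 0 → min 0
11 0 5 → min 0
0 5 11 → min 0
5 11 13 → min 5
11 13 -6 → min -6
13 -6 5 → min -6
-6 5 3 → min -6
5 3 14 → min 3
3 14 14 → min 3
14 14 7 → min 7  ≥ 7 ✓
14 7 12 → min 7  ≥ 7 ✓
7 12 2 → min 2
12 2 12 → min 2
4 windows satisfy the condition.

4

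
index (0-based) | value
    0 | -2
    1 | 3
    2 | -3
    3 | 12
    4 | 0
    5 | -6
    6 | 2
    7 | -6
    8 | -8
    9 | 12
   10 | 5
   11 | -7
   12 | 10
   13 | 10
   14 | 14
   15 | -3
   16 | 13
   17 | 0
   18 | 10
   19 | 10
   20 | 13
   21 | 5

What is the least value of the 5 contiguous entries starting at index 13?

Elements at indices 13..17: 10, 14, -3, 13, 0
min(10, 14, -3, 13, 0) = -3

-3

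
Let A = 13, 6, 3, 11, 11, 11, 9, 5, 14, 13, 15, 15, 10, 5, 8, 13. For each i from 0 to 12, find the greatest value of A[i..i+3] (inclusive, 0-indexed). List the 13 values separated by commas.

13, 11, 11, 11, 11, 14, 14, 15, 15, 15, 15, 15, 13

13 6 3 11 → max 13
6 3 11 11 → max 11
3 11 11 11 → max 11
11 11 11 9 → max 11
11 11 9 5 → max 11
11 9 5 14 → max 14
9 5 14 13 → max 14
5 14 13 15 → max 15
14 13 15 15 → max 15
13 15 15 10 → max 15
15 15 10 5 → max 15
15 10 5 8 → max 15
10 5 8 13 → max 13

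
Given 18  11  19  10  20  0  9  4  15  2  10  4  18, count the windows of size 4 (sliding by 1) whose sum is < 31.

2

18 11 19 10 → sum 58
11 19 10 20 → sum 60
19 10 20 0 → sum 49
10 20 0 9 → sum 39
20 0 9 4 → sum 33
0 9 4 15 → sum 28  < 31 ✓
9 4 15 2 → sum 30  < 31 ✓
4 15 2 10 → sum 31
15 2 10 4 → sum 31
2 10 4 18 → sum 34
2 windows satisfy the condition.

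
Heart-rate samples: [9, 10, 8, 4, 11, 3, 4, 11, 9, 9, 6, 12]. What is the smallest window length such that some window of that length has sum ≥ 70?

10

Extend right; whenever the sum reaches 70, record the length and shrink from the left:
add 9: running sum 9 < 70
add 10: running sum 19 < 70
add 8: running sum 27 < 70
add 4: running sum 31 < 70
add 11: running sum 42 < 70
add 3: running sum 45 < 70
add 4: running sum 49 < 70
add 11: running sum 60 < 70
add 9: running sum 69 < 70
add 9: shortest ending here [9, 10, 8, 4, 11, 3, 4, 11, 9, 9] sum 78, len 10
add 6: shortest ending here [10, 8, 4, 11, 3, 4, 11, 9, 9, 6] sum 75, len 10
add 12: shortest ending here [8, 4, 11, 3, 4, 11, 9, 9, 6, 12] sum 77, len 10
Shortest qualifying length: 10.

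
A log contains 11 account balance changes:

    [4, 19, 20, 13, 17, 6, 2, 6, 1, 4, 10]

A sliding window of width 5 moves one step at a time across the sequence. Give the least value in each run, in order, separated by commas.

Sliding a size-5 window across the 11 values:
(4, 19, 20, 13, 17) → min 4
(19, 20, 13, 17, 6) → min 6
(20, 13, 17, 6, 2) → min 2
(13, 17, 6, 2, 6) → min 2
(17, 6, 2, 6, 1) → min 1
(6, 2, 6, 1, 4) → min 1
(2, 6, 1, 4, 10) → min 1

4, 6, 2, 2, 1, 1, 1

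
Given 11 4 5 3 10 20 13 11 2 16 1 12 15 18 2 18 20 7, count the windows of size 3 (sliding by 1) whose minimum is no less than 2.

[11, 4, 5] → min 4  ≥ 2 ✓
[4, 5, 3] → min 3  ≥ 2 ✓
[5, 3, 10] → min 3  ≥ 2 ✓
[3, 10, 20] → min 3  ≥ 2 ✓
[10, 20, 13] → min 10  ≥ 2 ✓
[20, 13, 11] → min 11  ≥ 2 ✓
[13, 11, 2] → min 2  ≥ 2 ✓
[11, 2, 16] → min 2  ≥ 2 ✓
[2, 16, 1] → min 1
[16, 1, 12] → min 1
[1, 12, 15] → min 1
[12, 15, 18] → min 12  ≥ 2 ✓
[15, 18, 2] → min 2  ≥ 2 ✓
[18, 2, 18] → min 2  ≥ 2 ✓
[2, 18, 20] → min 2  ≥ 2 ✓
[18, 20, 7] → min 7  ≥ 2 ✓
13 windows satisfy the condition.

13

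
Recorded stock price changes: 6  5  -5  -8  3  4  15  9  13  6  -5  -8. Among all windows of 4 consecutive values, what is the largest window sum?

43

[6, 5, -5, -8] → sum -2
[5, -5, -8, 3] → sum -5
[-5, -8, 3, 4] → sum -6
[-8, 3, 4, 15] → sum 14
[3, 4, 15, 9] → sum 31
[4, 15, 9, 13] → sum 41
[15, 9, 13, 6] → sum 43
[9, 13, 6, -5] → sum 23
[13, 6, -5, -8] → sum 6
Largest of these is 43.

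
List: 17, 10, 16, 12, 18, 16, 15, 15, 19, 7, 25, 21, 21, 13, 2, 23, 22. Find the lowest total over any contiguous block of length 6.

17 10 16 12 18 16 → sum 89
10 16 12 18 16 15 → sum 87
16 12 18 16 15 15 → sum 92
12 18 16 15 15 19 → sum 95
18 16 15 15 19 7 → sum 90
16 15 15 19 7 25 → sum 97
15 15 19 7 25 21 → sum 102
15 19 7 25 21 21 → sum 108
19 7 25 21 21 13 → sum 106
7 25 21 21 13 2 → sum 89
25 21 21 13 2 23 → sum 105
21 21 13 2 23 22 → sum 102
Lowest of these is 87.

87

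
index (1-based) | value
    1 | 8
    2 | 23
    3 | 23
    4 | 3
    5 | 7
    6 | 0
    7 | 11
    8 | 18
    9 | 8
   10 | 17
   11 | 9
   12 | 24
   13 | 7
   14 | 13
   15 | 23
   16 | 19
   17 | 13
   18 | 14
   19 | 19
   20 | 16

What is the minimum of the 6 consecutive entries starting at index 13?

Elements at indices 13..18: 7, 13, 23, 19, 13, 14
min(7, 13, 23, 19, 13, 14) = 7

7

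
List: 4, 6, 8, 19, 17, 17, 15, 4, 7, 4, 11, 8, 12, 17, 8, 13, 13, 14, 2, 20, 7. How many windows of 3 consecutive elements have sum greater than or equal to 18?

18

(4, 6, 8) → sum 18  ≥ 18 ✓
(6, 8, 19) → sum 33  ≥ 18 ✓
(8, 19, 17) → sum 44  ≥ 18 ✓
(19, 17, 17) → sum 53  ≥ 18 ✓
(17, 17, 15) → sum 49  ≥ 18 ✓
(17, 15, 4) → sum 36  ≥ 18 ✓
(15, 4, 7) → sum 26  ≥ 18 ✓
(4, 7, 4) → sum 15
(7, 4, 11) → sum 22  ≥ 18 ✓
(4, 11, 8) → sum 23  ≥ 18 ✓
(11, 8, 12) → sum 31  ≥ 18 ✓
(8, 12, 17) → sum 37  ≥ 18 ✓
(12, 17, 8) → sum 37  ≥ 18 ✓
(17, 8, 13) → sum 38  ≥ 18 ✓
(8, 13, 13) → sum 34  ≥ 18 ✓
(13, 13, 14) → sum 40  ≥ 18 ✓
(13, 14, 2) → sum 29  ≥ 18 ✓
(14, 2, 20) → sum 36  ≥ 18 ✓
(2, 20, 7) → sum 29  ≥ 18 ✓
18 windows satisfy the condition.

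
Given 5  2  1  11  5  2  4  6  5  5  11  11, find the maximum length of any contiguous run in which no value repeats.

add 5: [5] len 1
add 2: [5, 2] len 2
add 1: [5, 2, 1] len 3
add 11: [5, 2, 1, 11] len 4
add 5 (repeat 5, move left end past it): [2, 1, 11, 5] len 4
add 2 (repeat 2, move left end past it): [1, 11, 5, 2] len 4
add 4: [1, 11, 5, 2, 4] len 5
add 6: [1, 11, 5, 2, 4, 6] len 6
add 5 (repeat 5, move left end past it): [2, 4, 6, 5] len 4
add 5 (repeat 5, move left end past it): [5] len 1
add 11: [5, 11] len 2
add 11 (repeat 11, move left end past it): [11] len 1
Longest all-distinct length: 6.

6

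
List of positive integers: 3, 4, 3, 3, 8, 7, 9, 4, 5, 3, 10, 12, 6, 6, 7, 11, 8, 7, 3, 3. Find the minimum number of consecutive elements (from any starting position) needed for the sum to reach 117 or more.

add 3: running sum 3 < 117
add 4: running sum 7 < 117
add 3: running sum 10 < 117
add 3: running sum 13 < 117
add 8: running sum 21 < 117
add 7: running sum 28 < 117
add 9: running sum 37 < 117
add 4: running sum 41 < 117
add 5: running sum 46 < 117
add 3: running sum 49 < 117
add 10: running sum 59 < 117
add 12: running sum 71 < 117
add 6: running sum 77 < 117
add 6: running sum 83 < 117
add 7: running sum 90 < 117
add 11: running sum 101 < 117
add 8: running sum 109 < 117
add 7: running sum 116 < 117
end 18: [3, 4, 3, 3, 8, 7, 9, 4, 5, 3, 10, 12, 6, 6, 7, 11, 8, 7, 3] sum 119, len 19
end 19: [4, 3, 3, 8, 7, 9, 4, 5, 3, 10, 12, 6, 6, 7, 11, 8, 7, 3, 3] sum 119, len 19
Shortest qualifying length: 19.

19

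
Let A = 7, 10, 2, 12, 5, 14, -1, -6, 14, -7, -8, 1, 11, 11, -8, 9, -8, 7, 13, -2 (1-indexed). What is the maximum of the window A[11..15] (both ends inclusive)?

11

Elements at indices 11..15: -8, 1, 11, 11, -8
max(-8, 1, 11, 11, -8) = 11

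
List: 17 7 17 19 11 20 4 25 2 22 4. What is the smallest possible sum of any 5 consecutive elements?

[17, 7, 17, 19, 11] → sum 71
[7, 17, 19, 11, 20] → sum 74
[17, 19, 11, 20, 4] → sum 71
[19, 11, 20, 4, 25] → sum 79
[11, 20, 4, 25, 2] → sum 62
[20, 4, 25, 2, 22] → sum 73
[4, 25, 2, 22, 4] → sum 57
Smallest of these is 57.

57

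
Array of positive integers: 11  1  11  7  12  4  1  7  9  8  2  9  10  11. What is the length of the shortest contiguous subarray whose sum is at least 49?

6

Extend right; whenever the sum reaches 49, record the length and shrink from the left:
add 11: running sum 11 < 49
add 1: running sum 12 < 49
add 11: running sum 23 < 49
add 7: running sum 30 < 49
add 12: running sum 42 < 49
add 4: running sum 46 < 49
add 1: running sum 47 < 49
add 7: shortest ending here [11, 1, 11, 7, 12, 4, 1, 7] sum 54, len 8
add 9: shortest ending here [11, 7, 12, 4, 1, 7, 9] sum 51, len 7
add 8: shortest ending here [11, 7, 12, 4, 1, 7, 9, 8] sum 59, len 8
add 2: shortest ending here [7, 12, 4, 1, 7, 9, 8, 2] sum 50, len 8
add 9: shortest ending here [12, 4, 1, 7, 9, 8, 2, 9] sum 52, len 8
add 10: shortest ending here [4, 1, 7, 9, 8, 2, 9, 10] sum 50, len 8
add 11: shortest ending here [9, 8, 2, 9, 10, 11] sum 49, len 6
Shortest qualifying length: 6.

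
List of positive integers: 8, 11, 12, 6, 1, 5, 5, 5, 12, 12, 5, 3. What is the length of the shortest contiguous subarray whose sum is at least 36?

4

Extend right; whenever the sum reaches 36, record the length and shrink from the left:
add 8: running sum 8 < 36
add 11: running sum 19 < 36
add 12: running sum 31 < 36
add 6: shortest ending here [8, 11, 12, 6] sum 37, len 4
add 1: shortest ending here [8, 11, 12, 6, 1] sum 38, len 5
add 5: shortest ending here [8, 11, 12, 6, 1, 5] sum 43, len 6
add 5: shortest ending here [11, 12, 6, 1, 5, 5] sum 40, len 6
add 5: shortest ending here [11, 12, 6, 1, 5, 5, 5] sum 45, len 7
add 12: shortest ending here [12, 6, 1, 5, 5, 5, 12] sum 46, len 7
add 12: shortest ending here [5, 5, 5, 12, 12] sum 39, len 5
add 5: shortest ending here [5, 5, 12, 12, 5] sum 39, len 5
add 3: shortest ending here [5, 12, 12, 5, 3] sum 37, len 5
Shortest qualifying length: 4.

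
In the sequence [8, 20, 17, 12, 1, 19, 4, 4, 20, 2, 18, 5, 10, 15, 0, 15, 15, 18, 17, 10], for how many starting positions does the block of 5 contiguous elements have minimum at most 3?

15

[8, 20, 17, 12, 1] → min 1  ≤ 3 ✓
[20, 17, 12, 1, 19] → min 1  ≤ 3 ✓
[17, 12, 1, 19, 4] → min 1  ≤ 3 ✓
[12, 1, 19, 4, 4] → min 1  ≤ 3 ✓
[1, 19, 4, 4, 20] → min 1  ≤ 3 ✓
[19, 4, 4, 20, 2] → min 2  ≤ 3 ✓
[4, 4, 20, 2, 18] → min 2  ≤ 3 ✓
[4, 20, 2, 18, 5] → min 2  ≤ 3 ✓
[20, 2, 18, 5, 10] → min 2  ≤ 3 ✓
[2, 18, 5, 10, 15] → min 2  ≤ 3 ✓
[18, 5, 10, 15, 0] → min 0  ≤ 3 ✓
[5, 10, 15, 0, 15] → min 0  ≤ 3 ✓
[10, 15, 0, 15, 15] → min 0  ≤ 3 ✓
[15, 0, 15, 15, 18] → min 0  ≤ 3 ✓
[0, 15, 15, 18, 17] → min 0  ≤ 3 ✓
[15, 15, 18, 17, 10] → min 10
15 windows satisfy the condition.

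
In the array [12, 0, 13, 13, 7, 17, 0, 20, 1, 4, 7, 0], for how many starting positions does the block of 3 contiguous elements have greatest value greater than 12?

(12, 0, 13) → max 13  > 12 ✓
(0, 13, 13) → max 13  > 12 ✓
(13, 13, 7) → max 13  > 12 ✓
(13, 7, 17) → max 17  > 12 ✓
(7, 17, 0) → max 17  > 12 ✓
(17, 0, 20) → max 20  > 12 ✓
(0, 20, 1) → max 20  > 12 ✓
(20, 1, 4) → max 20  > 12 ✓
(1, 4, 7) → max 7
(4, 7, 0) → max 7
8 windows satisfy the condition.

8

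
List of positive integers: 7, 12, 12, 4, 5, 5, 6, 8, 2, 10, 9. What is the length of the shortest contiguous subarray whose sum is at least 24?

add 7: running sum 7 < 24
add 12: running sum 19 < 24
add 12: shortest ending here [12, 12] sum 24, len 2
add 4: shortest ending here [12, 12, 4] sum 28, len 3
add 5: shortest ending here [12, 12, 4, 5] sum 33, len 4
add 5: shortest ending here [12, 4, 5, 5] sum 26, len 4
add 6: shortest ending here [12, 4, 5, 5, 6] sum 32, len 5
add 8: shortest ending here [5, 5, 6, 8] sum 24, len 4
add 2: shortest ending here [5, 5, 6, 8, 2] sum 26, len 5
add 10: shortest ending here [6, 8, 2, 10] sum 26, len 4
add 9: shortest ending here [8, 2, 10, 9] sum 29, len 4
Shortest qualifying length: 2.

2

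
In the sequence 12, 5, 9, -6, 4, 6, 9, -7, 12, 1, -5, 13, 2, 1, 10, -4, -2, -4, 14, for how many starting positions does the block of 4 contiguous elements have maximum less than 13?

12 5 9 -6 → max 12  < 13 ✓
5 9 -6 4 → max 9  < 13 ✓
9 -6 4 6 → max 9  < 13 ✓
-6 4 6 9 → max 9  < 13 ✓
4 6 9 -7 → max 9  < 13 ✓
6 9 -7 12 → max 12  < 13 ✓
9 -7 12 1 → max 12  < 13 ✓
-7 12 1 -5 → max 12  < 13 ✓
12 1 -5 13 → max 13
1 -5 13 2 → max 13
-5 13 2 1 → max 13
13 2 1 10 → max 13
2 1 10 -4 → max 10  < 13 ✓
1 10 -4 -2 → max 10  < 13 ✓
10 -4 -2 -4 → max 10  < 13 ✓
-4 -2 -4 14 → max 14
11 windows satisfy the condition.

11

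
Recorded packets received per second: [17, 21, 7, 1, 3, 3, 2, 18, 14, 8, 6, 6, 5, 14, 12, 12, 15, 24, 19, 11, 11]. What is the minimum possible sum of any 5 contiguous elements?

16

(17, 21, 7, 1, 3) → sum 49
(21, 7, 1, 3, 3) → sum 35
(7, 1, 3, 3, 2) → sum 16
(1, 3, 3, 2, 18) → sum 27
(3, 3, 2, 18, 14) → sum 40
(3, 2, 18, 14, 8) → sum 45
(2, 18, 14, 8, 6) → sum 48
(18, 14, 8, 6, 6) → sum 52
(14, 8, 6, 6, 5) → sum 39
(8, 6, 6, 5, 14) → sum 39
(6, 6, 5, 14, 12) → sum 43
(6, 5, 14, 12, 12) → sum 49
(5, 14, 12, 12, 15) → sum 58
(14, 12, 12, 15, 24) → sum 77
(12, 12, 15, 24, 19) → sum 82
(12, 15, 24, 19, 11) → sum 81
(15, 24, 19, 11, 11) → sum 80
Minimum of these is 16.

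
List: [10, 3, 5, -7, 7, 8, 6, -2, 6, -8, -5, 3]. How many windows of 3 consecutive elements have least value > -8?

10 3 5 → min 3  > -8 ✓
3 5 -7 → min -7  > -8 ✓
5 -7 7 → min -7  > -8 ✓
-7 7 8 → min -7  > -8 ✓
7 8 6 → min 6  > -8 ✓
8 6 -2 → min -2  > -8 ✓
6 -2 6 → min -2  > -8 ✓
-2 6 -8 → min -8
6 -8 -5 → min -8
-8 -5 3 → min -8
7 windows satisfy the condition.

7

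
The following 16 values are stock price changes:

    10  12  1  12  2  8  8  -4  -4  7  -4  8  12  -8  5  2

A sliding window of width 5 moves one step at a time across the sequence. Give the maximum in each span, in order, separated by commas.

12, 12, 12, 12, 8, 8, 8, 8, 12, 12, 12, 12

(10, 12, 1, 12, 2) → max 12
(12, 1, 12, 2, 8) → max 12
(1, 12, 2, 8, 8) → max 12
(12, 2, 8, 8, -4) → max 12
(2, 8, 8, -4, -4) → max 8
(8, 8, -4, -4, 7) → max 8
(8, -4, -4, 7, -4) → max 8
(-4, -4, 7, -4, 8) → max 8
(-4, 7, -4, 8, 12) → max 12
(7, -4, 8, 12, -8) → max 12
(-4, 8, 12, -8, 5) → max 12
(8, 12, -8, 5, 2) → max 12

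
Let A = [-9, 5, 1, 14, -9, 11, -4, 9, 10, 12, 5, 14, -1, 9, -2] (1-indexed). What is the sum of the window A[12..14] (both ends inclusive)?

Elements at indices 12..14: 14, -1, 9
sum(14, -1, 9) = 22

22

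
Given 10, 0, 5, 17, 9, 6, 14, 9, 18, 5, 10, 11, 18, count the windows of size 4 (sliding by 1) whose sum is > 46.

(10, 0, 5, 17) → sum 32
(0, 5, 17, 9) → sum 31
(5, 17, 9, 6) → sum 37
(17, 9, 6, 14) → sum 46
(9, 6, 14, 9) → sum 38
(6, 14, 9, 18) → sum 47  > 46 ✓
(14, 9, 18, 5) → sum 46
(9, 18, 5, 10) → sum 42
(18, 5, 10, 11) → sum 44
(5, 10, 11, 18) → sum 44
1 window satisfy the condition.

1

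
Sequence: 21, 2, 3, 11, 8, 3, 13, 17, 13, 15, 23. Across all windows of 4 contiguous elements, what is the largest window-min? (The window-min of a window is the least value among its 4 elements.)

13

Window mins for each of the 8 positions:
[21, 2, 3, 11] → min 2
[2, 3, 11, 8] → min 2
[3, 11, 8, 3] → min 3
[11, 8, 3, 13] → min 3
[8, 3, 13, 17] → min 3
[3, 13, 17, 13] → min 3
[13, 17, 13, 15] → min 13
[17, 13, 15, 23] → min 13
Largest of these is 13.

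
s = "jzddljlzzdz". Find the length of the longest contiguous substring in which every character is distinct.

[j] len 1
[j, z] len 2
[j, z, d] len 3
[d] len 1
[d, l] len 2
[d, l, j] len 3
[j, l] len 2
[j, l, z] len 3
[z] len 1
[z, d] len 2
[d, z] len 2
Longest all-distinct length: 3.

3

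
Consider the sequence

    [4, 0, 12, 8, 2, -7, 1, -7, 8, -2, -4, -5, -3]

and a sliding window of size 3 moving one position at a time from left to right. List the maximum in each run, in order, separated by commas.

12, 12, 12, 8, 2, 1, 8, 8, 8, -2, -3

Sliding a size-3 window across the 13 values:
(4, 0, 12) → max 12
(0, 12, 8) → max 12
(12, 8, 2) → max 12
(8, 2, -7) → max 8
(2, -7, 1) → max 2
(-7, 1, -7) → max 1
(1, -7, 8) → max 8
(-7, 8, -2) → max 8
(8, -2, -4) → max 8
(-2, -4, -5) → max -2
(-4, -5, -3) → max -3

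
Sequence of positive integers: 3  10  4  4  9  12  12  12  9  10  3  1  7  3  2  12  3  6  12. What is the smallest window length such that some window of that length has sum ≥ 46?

5

add 3: running sum 3 < 46
add 10: running sum 13 < 46
add 4: running sum 17 < 46
add 4: running sum 21 < 46
add 9: running sum 30 < 46
add 12: running sum 42 < 46
end 6: [10, 4, 4, 9, 12, 12] sum 51, len 6
end 7: [4, 9, 12, 12, 12] sum 49, len 5
end 8: [9, 12, 12, 12, 9] sum 54, len 5
end 9: [12, 12, 12, 9, 10] sum 55, len 5
end 10: [12, 12, 9, 10, 3] sum 46, len 5
end 11: [12, 12, 9, 10, 3, 1] sum 47, len 6
end 12: [12, 12, 9, 10, 3, 1, 7] sum 54, len 7
end 13: [12, 12, 9, 10, 3, 1, 7, 3] sum 57, len 8
end 14: [12, 9, 10, 3, 1, 7, 3, 2] sum 47, len 8
end 15: [9, 10, 3, 1, 7, 3, 2, 12] sum 47, len 8
end 16: [9, 10, 3, 1, 7, 3, 2, 12, 3] sum 50, len 9
end 17: [10, 3, 1, 7, 3, 2, 12, 3, 6] sum 47, len 9
end 18: [1, 7, 3, 2, 12, 3, 6, 12] sum 46, len 8
Shortest qualifying length: 5.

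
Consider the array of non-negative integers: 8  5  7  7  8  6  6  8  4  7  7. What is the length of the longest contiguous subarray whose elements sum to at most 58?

9

add 8: [8] sum 8, len 1
add 5: [8, 5] sum 13, len 2
add 7: [8, 5, 7] sum 20, len 3
add 7: [8, 5, 7, 7] sum 27, len 4
add 8: [8, 5, 7, 7, 8] sum 35, len 5
add 6: [8, 5, 7, 7, 8, 6] sum 41, len 6
add 6: [8, 5, 7, 7, 8, 6, 6] sum 47, len 7
add 8: [8, 5, 7, 7, 8, 6, 6, 8] sum 55, len 8
add 4: [5, 7, 7, 8, 6, 6, 8, 4] sum 51, len 8
add 7: [5, 7, 7, 8, 6, 6, 8, 4, 7] sum 58, len 9
add 7: [7, 8, 6, 6, 8, 4, 7, 7] sum 53, len 8
Longest length seen: 9.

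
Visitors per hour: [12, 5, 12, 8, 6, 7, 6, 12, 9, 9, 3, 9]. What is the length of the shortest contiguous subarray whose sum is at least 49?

6

add 12: running sum 12 < 49
add 5: running sum 17 < 49
add 12: running sum 29 < 49
add 8: running sum 37 < 49
add 6: running sum 43 < 49
end 5: [12, 5, 12, 8, 6, 7] sum 50, len 6
end 6: [12, 5, 12, 8, 6, 7, 6] sum 56, len 7
end 7: [12, 8, 6, 7, 6, 12] sum 51, len 6
end 8: [12, 8, 6, 7, 6, 12, 9] sum 60, len 7
end 9: [6, 7, 6, 12, 9, 9] sum 49, len 6
end 10: [6, 7, 6, 12, 9, 9, 3] sum 52, len 7
end 11: [7, 6, 12, 9, 9, 3, 9] sum 55, len 7
Shortest qualifying length: 6.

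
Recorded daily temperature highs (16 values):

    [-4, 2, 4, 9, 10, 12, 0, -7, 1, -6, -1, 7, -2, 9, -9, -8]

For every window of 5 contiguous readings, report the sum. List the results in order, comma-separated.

-4 2 4 9 10 → sum 21
2 4 9 10 12 → sum 37
4 9 10 12 0 → sum 35
9 10 12 0 -7 → sum 24
10 12 0 -7 1 → sum 16
12 0 -7 1 -6 → sum 0
0 -7 1 -6 -1 → sum -13
-7 1 -6 -1 7 → sum -6
1 -6 -1 7 -2 → sum -1
-6 -1 7 -2 9 → sum 7
-1 7 -2 9 -9 → sum 4
7 -2 9 -9 -8 → sum -3

21, 37, 35, 24, 16, 0, -13, -6, -1, 7, 4, -3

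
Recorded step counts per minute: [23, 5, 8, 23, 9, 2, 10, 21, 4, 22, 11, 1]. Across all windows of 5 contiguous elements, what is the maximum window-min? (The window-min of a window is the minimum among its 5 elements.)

[23, 5, 8, 23, 9] → min 5
[5, 8, 23, 9, 2] → min 2
[8, 23, 9, 2, 10] → min 2
[23, 9, 2, 10, 21] → min 2
[9, 2, 10, 21, 4] → min 2
[2, 10, 21, 4, 22] → min 2
[10, 21, 4, 22, 11] → min 4
[21, 4, 22, 11, 1] → min 1
Maximum of these is 5.

5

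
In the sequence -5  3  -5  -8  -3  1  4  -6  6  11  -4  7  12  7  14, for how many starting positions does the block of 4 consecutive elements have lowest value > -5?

4

-5 3 -5 -8 → min -8
3 -5 -8 -3 → min -8
-5 -8 -3 1 → min -8
-8 -3 1 4 → min -8
-3 1 4 -6 → min -6
1 4 -6 6 → min -6
4 -6 6 11 → min -6
-6 6 11 -4 → min -6
6 11 -4 7 → min -4  > -5 ✓
11 -4 7 12 → min -4  > -5 ✓
-4 7 12 7 → min -4  > -5 ✓
7 12 7 14 → min 7  > -5 ✓
4 windows satisfy the condition.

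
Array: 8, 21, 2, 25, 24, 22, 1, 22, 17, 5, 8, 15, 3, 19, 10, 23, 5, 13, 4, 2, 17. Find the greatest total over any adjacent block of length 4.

[8, 21, 2, 25] → sum 56
[21, 2, 25, 24] → sum 72
[2, 25, 24, 22] → sum 73
[25, 24, 22, 1] → sum 72
[24, 22, 1, 22] → sum 69
[22, 1, 22, 17] → sum 62
[1, 22, 17, 5] → sum 45
[22, 17, 5, 8] → sum 52
[17, 5, 8, 15] → sum 45
[5, 8, 15, 3] → sum 31
[8, 15, 3, 19] → sum 45
[15, 3, 19, 10] → sum 47
[3, 19, 10, 23] → sum 55
[19, 10, 23, 5] → sum 57
[10, 23, 5, 13] → sum 51
[23, 5, 13, 4] → sum 45
[5, 13, 4, 2] → sum 24
[13, 4, 2, 17] → sum 36
Greatest of these is 73.

73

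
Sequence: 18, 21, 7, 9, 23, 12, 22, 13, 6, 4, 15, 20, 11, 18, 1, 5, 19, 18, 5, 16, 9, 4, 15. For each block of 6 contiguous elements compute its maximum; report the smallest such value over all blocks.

18

Each size-6 window and its max:
18 21 7 9 23 12 → max 23
21 7 9 23 12 22 → max 23
7 9 23 12 22 13 → max 23
9 23 12 22 13 6 → max 23
23 12 22 13 6 4 → max 23
12 22 13 6 4 15 → max 22
22 13 6 4 15 20 → max 22
13 6 4 15 20 11 → max 20
6 4 15 20 11 18 → max 20
4 15 20 11 18 1 → max 20
15 20 11 18 1 5 → max 20
20 11 18 1 5 19 → max 20
11 18 1 5 19 18 → max 19
18 1 5 19 18 5 → max 19
1 5 19 18 5 16 → max 19
5 19 18 5 16 9 → max 19
19 18 5 16 9 4 → max 19
18 5 16 9 4 15 → max 18
Smallest of these is 18.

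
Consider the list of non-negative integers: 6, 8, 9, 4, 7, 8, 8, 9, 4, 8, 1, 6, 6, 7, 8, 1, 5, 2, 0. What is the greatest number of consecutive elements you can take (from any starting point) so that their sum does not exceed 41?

9

add 6: [6] sum 6, len 1
add 8: [6, 8] sum 14, len 2
add 9: [6, 8, 9] sum 23, len 3
add 4: [6, 8, 9, 4] sum 27, len 4
add 7: [6, 8, 9, 4, 7] sum 34, len 5
add 8: [8, 9, 4, 7, 8] sum 36, len 5
add 8: [9, 4, 7, 8, 8] sum 36, len 5
add 9: [4, 7, 8, 8, 9] sum 36, len 5
add 4: [4, 7, 8, 8, 9, 4] sum 40, len 6
add 8: [8, 8, 9, 4, 8] sum 37, len 5
add 1: [8, 8, 9, 4, 8, 1] sum 38, len 6
add 6: [8, 9, 4, 8, 1, 6] sum 36, len 6
add 6: [9, 4, 8, 1, 6, 6] sum 34, len 6
add 7: [9, 4, 8, 1, 6, 6, 7] sum 41, len 7
add 8: [4, 8, 1, 6, 6, 7, 8] sum 40, len 7
add 1: [4, 8, 1, 6, 6, 7, 8, 1] sum 41, len 8
add 5: [1, 6, 6, 7, 8, 1, 5] sum 34, len 7
add 2: [1, 6, 6, 7, 8, 1, 5, 2] sum 36, len 8
add 0: [1, 6, 6, 7, 8, 1, 5, 2, 0] sum 36, len 9
Longest length seen: 9.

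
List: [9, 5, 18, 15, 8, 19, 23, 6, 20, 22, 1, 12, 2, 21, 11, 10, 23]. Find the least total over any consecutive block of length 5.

47

9 5 18 15 8 → sum 55
5 18 15 8 19 → sum 65
18 15 8 19 23 → sum 83
15 8 19 23 6 → sum 71
8 19 23 6 20 → sum 76
19 23 6 20 22 → sum 90
23 6 20 22 1 → sum 72
6 20 22 1 12 → sum 61
20 22 1 12 2 → sum 57
22 1 12 2 21 → sum 58
1 12 2 21 11 → sum 47
12 2 21 11 10 → sum 56
2 21 11 10 23 → sum 67
Least of these is 47.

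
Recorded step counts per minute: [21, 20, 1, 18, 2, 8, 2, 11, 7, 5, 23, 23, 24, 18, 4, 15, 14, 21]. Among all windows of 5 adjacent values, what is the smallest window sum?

Each size-5 window and its sum:
21 20 1 18 2 → sum 62
20 1 18 2 8 → sum 49
1 18 2 8 2 → sum 31
18 2 8 2 11 → sum 41
2 8 2 11 7 → sum 30
8 2 11 7 5 → sum 33
2 11 7 5 23 → sum 48
11 7 5 23 23 → sum 69
7 5 23 23 24 → sum 82
5 23 23 24 18 → sum 93
23 23 24 18 4 → sum 92
23 24 18 4 15 → sum 84
24 18 4 15 14 → sum 75
18 4 15 14 21 → sum 72
Smallest of these is 30.

30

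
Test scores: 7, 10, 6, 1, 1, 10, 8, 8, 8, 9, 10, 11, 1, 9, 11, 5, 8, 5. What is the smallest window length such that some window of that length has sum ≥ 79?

10

Extend right; whenever the sum reaches 79, record the length and shrink from the left:
add 7: running sum 7 < 79
add 10: running sum 17 < 79
add 6: running sum 23 < 79
add 1: running sum 24 < 79
add 1: running sum 25 < 79
add 10: running sum 35 < 79
add 8: running sum 43 < 79
add 8: running sum 51 < 79
add 8: running sum 59 < 79
add 9: running sum 68 < 79
add 10: running sum 78 < 79
end 11: [10, 6, 1, 1, 10, 8, 8, 8, 9, 10, 11] sum 82, len 11
end 12: [10, 6, 1, 1, 10, 8, 8, 8, 9, 10, 11, 1] sum 83, len 12
end 13: [6, 1, 1, 10, 8, 8, 8, 9, 10, 11, 1, 9] sum 82, len 12
end 14: [10, 8, 8, 8, 9, 10, 11, 1, 9, 11] sum 85, len 10
end 15: [8, 8, 8, 9, 10, 11, 1, 9, 11, 5] sum 80, len 10
end 16: [8, 8, 9, 10, 11, 1, 9, 11, 5, 8] sum 80, len 10
end 17: [8, 8, 9, 10, 11, 1, 9, 11, 5, 8, 5] sum 85, len 11
Shortest qualifying length: 10.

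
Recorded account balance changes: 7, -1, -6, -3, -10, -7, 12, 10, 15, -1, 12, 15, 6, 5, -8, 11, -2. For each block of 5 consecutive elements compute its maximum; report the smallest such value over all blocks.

[7, -1, -6, -3, -10] → max 7
[-1, -6, -3, -10, -7] → max -1
[-6, -3, -10, -7, 12] → max 12
[-3, -10, -7, 12, 10] → max 12
[-10, -7, 12, 10, 15] → max 15
[-7, 12, 10, 15, -1] → max 15
[12, 10, 15, -1, 12] → max 15
[10, 15, -1, 12, 15] → max 15
[15, -1, 12, 15, 6] → max 15
[-1, 12, 15, 6, 5] → max 15
[12, 15, 6, 5, -8] → max 15
[15, 6, 5, -8, 11] → max 15
[6, 5, -8, 11, -2] → max 11
Smallest of these is -1.

-1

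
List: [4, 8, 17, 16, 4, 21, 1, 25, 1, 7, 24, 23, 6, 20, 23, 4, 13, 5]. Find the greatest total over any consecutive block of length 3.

(4, 8, 17) → sum 29
(8, 17, 16) → sum 41
(17, 16, 4) → sum 37
(16, 4, 21) → sum 41
(4, 21, 1) → sum 26
(21, 1, 25) → sum 47
(1, 25, 1) → sum 27
(25, 1, 7) → sum 33
(1, 7, 24) → sum 32
(7, 24, 23) → sum 54
(24, 23, 6) → sum 53
(23, 6, 20) → sum 49
(6, 20, 23) → sum 49
(20, 23, 4) → sum 47
(23, 4, 13) → sum 40
(4, 13, 5) → sum 22
Greatest of these is 54.

54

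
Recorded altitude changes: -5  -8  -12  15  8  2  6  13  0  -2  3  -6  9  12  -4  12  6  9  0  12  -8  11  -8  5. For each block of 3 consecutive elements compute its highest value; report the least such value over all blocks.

-5

[-5, -8, -12] → max -5
[-8, -12, 15] → max 15
[-12, 15, 8] → max 15
[15, 8, 2] → max 15
[8, 2, 6] → max 8
[2, 6, 13] → max 13
[6, 13, 0] → max 13
[13, 0, -2] → max 13
[0, -2, 3] → max 3
[-2, 3, -6] → max 3
[3, -6, 9] → max 9
[-6, 9, 12] → max 12
[9, 12, -4] → max 12
[12, -4, 12] → max 12
[-4, 12, 6] → max 12
[12, 6, 9] → max 12
[6, 9, 0] → max 9
[9, 0, 12] → max 12
[0, 12, -8] → max 12
[12, -8, 11] → max 12
[-8, 11, -8] → max 11
[11, -8, 5] → max 11
Least of these is -5.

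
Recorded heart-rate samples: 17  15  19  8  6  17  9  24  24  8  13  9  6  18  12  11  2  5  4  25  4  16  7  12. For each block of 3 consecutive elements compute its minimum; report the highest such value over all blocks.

15

17 15 19 → min 15
15 19 8 → min 8
19 8 6 → min 6
8 6 17 → min 6
6 17 9 → min 6
17 9 24 → min 9
9 24 24 → min 9
24 24 8 → min 8
24 8 13 → min 8
8 13 9 → min 8
13 9 6 → min 6
9 6 18 → min 6
6 18 12 → min 6
18 12 11 → min 11
12 11 2 → min 2
11 2 5 → min 2
2 5 4 → min 2
5 4 25 → min 4
4 25 4 → min 4
25 4 16 → min 4
4 16 7 → min 4
16 7 12 → min 7
Highest of these is 15.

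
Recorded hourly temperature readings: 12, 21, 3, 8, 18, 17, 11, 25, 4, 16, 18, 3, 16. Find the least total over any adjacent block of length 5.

57

(12, 21, 3, 8, 18) → sum 62
(21, 3, 8, 18, 17) → sum 67
(3, 8, 18, 17, 11) → sum 57
(8, 18, 17, 11, 25) → sum 79
(18, 17, 11, 25, 4) → sum 75
(17, 11, 25, 4, 16) → sum 73
(11, 25, 4, 16, 18) → sum 74
(25, 4, 16, 18, 3) → sum 66
(4, 16, 18, 3, 16) → sum 57
Least of these is 57.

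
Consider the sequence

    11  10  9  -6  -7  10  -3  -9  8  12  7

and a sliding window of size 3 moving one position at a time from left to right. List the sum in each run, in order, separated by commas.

Sliding a size-3 window across the 11 values:
(11, 10, 9) → sum 30
(10, 9, -6) → sum 13
(9, -6, -7) → sum -4
(-6, -7, 10) → sum -3
(-7, 10, -3) → sum 0
(10, -3, -9) → sum -2
(-3, -9, 8) → sum -4
(-9, 8, 12) → sum 11
(8, 12, 7) → sum 27

30, 13, -4, -3, 0, -2, -4, 11, 27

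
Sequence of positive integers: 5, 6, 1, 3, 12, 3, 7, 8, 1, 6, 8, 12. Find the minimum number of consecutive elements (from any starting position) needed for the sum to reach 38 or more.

6

add 5: running sum 5 < 38
add 6: running sum 11 < 38
add 1: running sum 12 < 38
add 3: running sum 15 < 38
add 12: running sum 27 < 38
add 3: running sum 30 < 38
add 7: running sum 37 < 38
add 8: shortest ending here [6, 1, 3, 12, 3, 7, 8] sum 40, len 7
add 1: shortest ending here [6, 1, 3, 12, 3, 7, 8, 1] sum 41, len 8
add 6: shortest ending here [3, 12, 3, 7, 8, 1, 6] sum 40, len 7
add 8: shortest ending here [12, 3, 7, 8, 1, 6, 8] sum 45, len 7
add 12: shortest ending here [7, 8, 1, 6, 8, 12] sum 42, len 6
Shortest qualifying length: 6.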